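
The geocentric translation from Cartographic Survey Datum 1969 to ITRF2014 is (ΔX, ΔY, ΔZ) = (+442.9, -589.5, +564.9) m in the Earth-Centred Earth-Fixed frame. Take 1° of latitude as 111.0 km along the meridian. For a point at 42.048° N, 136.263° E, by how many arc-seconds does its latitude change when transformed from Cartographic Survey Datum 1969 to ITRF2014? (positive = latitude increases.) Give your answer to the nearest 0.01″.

Δφ = 29.41″

sin φ = 0.669753, cos φ = 0.742584, sin λ = 0.691349, cos λ = -0.722521.
North component: ΔN = −sin φ cos λ·ΔX − sin φ sin λ·ΔY + cos φ·ΔZ = −(0.669753)(-0.722521)(442.9) − (0.669753)(0.691349)(-589.5) + (0.742584)(564.9) = 906.77 m.
1° of latitude spans 111000 m, so Δφ = 906.77 / 111000 × 3600 = 29.409″.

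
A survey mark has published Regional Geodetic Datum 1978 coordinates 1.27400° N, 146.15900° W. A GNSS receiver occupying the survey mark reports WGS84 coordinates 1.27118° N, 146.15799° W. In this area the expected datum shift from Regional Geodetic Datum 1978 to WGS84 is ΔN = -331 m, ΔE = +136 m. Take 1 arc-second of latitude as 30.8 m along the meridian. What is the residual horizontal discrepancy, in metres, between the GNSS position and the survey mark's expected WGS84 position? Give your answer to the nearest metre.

Observed coordinate differences: Δφ = -0.00282°, Δλ = +0.00101°.
Converting to metres (1° lat = 110880 m, cos φ = 0.999753): observed ΔN = -312.7 m, observed ΔE = 112.0 m.
Subtracting the expected shift leaves a residual of -312.7 − (-331) = 18.3 m north and 112.0 − (136) = -24.0 m east.
Residual distance = √(18.3² + (-24.0)²) = 30.2 m.

30 m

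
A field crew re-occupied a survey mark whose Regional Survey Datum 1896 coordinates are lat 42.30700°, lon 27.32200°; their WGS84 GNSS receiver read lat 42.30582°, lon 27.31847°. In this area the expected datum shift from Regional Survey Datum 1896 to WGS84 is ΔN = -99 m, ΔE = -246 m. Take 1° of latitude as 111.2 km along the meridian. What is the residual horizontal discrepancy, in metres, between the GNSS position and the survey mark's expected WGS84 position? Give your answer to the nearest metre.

55 m

Observed coordinate differences: Δφ = -0.00118°, Δλ = -0.00353°.
Converting to metres (1° lat = 111200 m, cos φ = 0.739549): observed ΔN = -131.2 m, observed ΔE = -290.3 m.
Subtracting the expected shift leaves a residual of -131.2 − (-99) = -32.2 m north and -290.3 − (-246) = -44.3 m east.
Residual distance = √((-32.2)² + (-44.3)²) = 54.8 m.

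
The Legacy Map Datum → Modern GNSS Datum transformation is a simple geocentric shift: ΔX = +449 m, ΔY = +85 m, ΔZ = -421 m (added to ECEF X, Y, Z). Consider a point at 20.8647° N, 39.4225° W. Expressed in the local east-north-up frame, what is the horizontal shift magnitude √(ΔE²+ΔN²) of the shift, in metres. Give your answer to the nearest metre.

At φ = 20.8647°, λ = -39.4225°: sin φ = 0.356162, cos φ = 0.934424, sin λ = -0.635034, cos λ = 0.772484.
ΔE = −sin λ·ΔX + cos λ·ΔY = −(-0.635034)·(449) + (0.772484)·(85) = 350.79 m.
ΔN = −sin φ cos λ·ΔX − sin φ sin λ·ΔY + cos φ·ΔZ = −(0.356162)(0.772484)(449) − (0.356162)(-0.635034)(85) + (0.934424)(-421) = -497.70 m.
Horizontal magnitude = √(ΔE² + ΔN²) = √(350.79² + (-497.70)²) = 608.90 m.

609 m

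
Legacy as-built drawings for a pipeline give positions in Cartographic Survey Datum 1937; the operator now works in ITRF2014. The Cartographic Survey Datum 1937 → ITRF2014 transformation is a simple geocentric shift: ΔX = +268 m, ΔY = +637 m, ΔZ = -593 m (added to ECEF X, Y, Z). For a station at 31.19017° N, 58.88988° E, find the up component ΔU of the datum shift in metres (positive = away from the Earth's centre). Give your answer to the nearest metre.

ΔU = 278 m

The local up (radial) axis is (cos φ cos λ, cos φ sin λ, sin φ), giving ΔU = 118.456 + 466.550 − 307.103 = 277.90 m.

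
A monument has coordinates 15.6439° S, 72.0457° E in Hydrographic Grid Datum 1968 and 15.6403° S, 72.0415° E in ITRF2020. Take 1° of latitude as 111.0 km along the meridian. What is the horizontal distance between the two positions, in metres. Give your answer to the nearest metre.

Δφ = -15.6403° − -15.6439° = +0.0036°; Δλ = 72.0415° − 72.0457° = -0.0042°.
ΔN = Δφ × 111000 = 399.6 m; ΔE = Δλ × 111000 × cos(-15.6439°) = -0.0042 × 111000 × 0.962956 = -448.9 m.
Distance = √(ΔE² + ΔN²) = √((-448.9)² + 399.6²) = 601.0 m.

601 m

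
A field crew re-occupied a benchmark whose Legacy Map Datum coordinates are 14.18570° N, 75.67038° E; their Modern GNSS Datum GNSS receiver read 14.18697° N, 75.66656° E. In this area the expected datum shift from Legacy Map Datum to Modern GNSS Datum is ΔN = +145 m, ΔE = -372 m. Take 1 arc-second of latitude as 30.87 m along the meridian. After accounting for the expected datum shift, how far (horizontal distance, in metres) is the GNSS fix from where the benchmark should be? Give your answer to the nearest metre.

40 m

Observed coordinate differences: Δφ = +0.00127°, Δλ = -0.00382°.
Converting to metres (1° lat = 111132 m, cos φ = 0.969507): observed ΔN = 141.1 m, observed ΔE = -411.6 m.
Subtracting the expected shift leaves a residual of 141.1 − (145) = -3.9 m north and -411.6 − (-372) = -39.6 m east.
Residual distance = √((-3.9)² + (-39.6)²) = 39.8 m.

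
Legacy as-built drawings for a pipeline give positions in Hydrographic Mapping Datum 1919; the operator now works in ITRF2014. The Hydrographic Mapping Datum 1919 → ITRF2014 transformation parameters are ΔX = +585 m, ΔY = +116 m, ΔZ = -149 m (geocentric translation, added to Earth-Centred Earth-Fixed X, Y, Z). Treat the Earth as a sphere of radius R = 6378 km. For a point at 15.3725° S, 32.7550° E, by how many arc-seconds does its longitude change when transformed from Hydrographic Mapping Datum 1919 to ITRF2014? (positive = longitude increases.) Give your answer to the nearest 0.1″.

Δλ = -7.3″

sin φ = -0.265093, cos φ = 0.964223, sin λ = 0.541048, cos λ = 0.840992.
East component: ΔE = −sin λ·ΔX + cos λ·ΔY = −(0.541048)(585) + (0.840992)(116) = -218.96 m.
1° of latitude spans πR/180 = 111317 m; at latitude φ, 1° of longitude spans that × cos φ = 107334.5 m, so Δλ = -218.96 / 107334.5 × 3600 = -7.344″.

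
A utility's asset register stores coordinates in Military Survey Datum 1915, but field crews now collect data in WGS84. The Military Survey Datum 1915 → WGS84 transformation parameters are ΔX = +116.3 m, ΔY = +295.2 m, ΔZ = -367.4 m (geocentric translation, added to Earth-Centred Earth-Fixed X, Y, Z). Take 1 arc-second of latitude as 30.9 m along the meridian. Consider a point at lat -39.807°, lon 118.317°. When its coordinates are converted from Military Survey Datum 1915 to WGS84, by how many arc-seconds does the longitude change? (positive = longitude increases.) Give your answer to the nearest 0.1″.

sin φ = -0.640204, cos φ = 0.768205, sin λ = 0.880337, cos λ = -0.474349.
East component: ΔE = −sin λ·ΔX + cos λ·ΔY = −(0.880337)(116.3) + (-0.474349)(295.2) = -242.41 m.
1° of latitude spans 3600 × 30.90 = 111240 m; at latitude φ, 1° of longitude spans that × cos φ = 85455.2 m, so Δλ = -242.41 / 85455.2 × 3600 = -10.212″.

Δλ = -10.2″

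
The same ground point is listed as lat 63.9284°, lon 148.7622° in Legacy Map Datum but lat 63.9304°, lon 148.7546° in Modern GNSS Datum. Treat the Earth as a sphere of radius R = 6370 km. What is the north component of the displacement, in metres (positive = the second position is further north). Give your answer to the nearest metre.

Δφ = 63.9304° − 63.9284° = +0.0020°; Δλ = 148.7546° − 148.7622° = -0.0076°.
1° along a meridian = πR/180 = 111177 m.
ΔN = Δφ × 111177 = 222.4 m; ΔE = Δλ × 111177 × cos(63.9284°) = -0.0076 × 111177 × 0.439494 = -371.3 m.

ΔN = 222 m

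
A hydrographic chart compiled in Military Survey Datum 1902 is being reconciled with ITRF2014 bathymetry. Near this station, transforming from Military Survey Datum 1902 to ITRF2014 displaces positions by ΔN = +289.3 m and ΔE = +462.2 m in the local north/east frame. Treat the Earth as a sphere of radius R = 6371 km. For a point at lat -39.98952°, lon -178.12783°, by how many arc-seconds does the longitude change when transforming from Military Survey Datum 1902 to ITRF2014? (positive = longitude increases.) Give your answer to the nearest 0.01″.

At latitude -39.98952°, cos φ = 0.766162.
One radian of longitude at latitude φ spans R cos φ, so Δλ = ΔE / (R cos φ) = 462.2 / (6371000 × 0.766162) = 9.4689e-05 rad = 19.531″.

Δλ = 19.53″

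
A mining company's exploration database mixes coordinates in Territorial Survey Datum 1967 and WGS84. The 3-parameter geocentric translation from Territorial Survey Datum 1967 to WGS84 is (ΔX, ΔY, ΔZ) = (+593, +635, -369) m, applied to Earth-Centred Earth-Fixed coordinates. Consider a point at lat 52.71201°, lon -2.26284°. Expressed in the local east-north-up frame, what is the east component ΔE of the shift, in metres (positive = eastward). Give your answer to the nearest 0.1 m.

At φ = 52.71201°, λ = -2.26284°: sin φ = 0.795600, cos φ = 0.605822, sin λ = -0.039484, cos λ = 0.999220.
ΔE = −sin λ·ΔX + cos λ·ΔY = −(-0.039484)·(593) + (0.999220)·(635) = 657.92 m.

ΔE = 657.9 m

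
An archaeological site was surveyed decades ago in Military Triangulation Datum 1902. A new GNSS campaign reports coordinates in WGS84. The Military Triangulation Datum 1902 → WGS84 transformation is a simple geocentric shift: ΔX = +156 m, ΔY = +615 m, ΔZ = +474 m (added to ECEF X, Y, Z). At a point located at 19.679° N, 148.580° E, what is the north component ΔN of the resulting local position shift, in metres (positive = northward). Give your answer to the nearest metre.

ΔN = 383 m

At φ = 19.679°, λ = 148.580°: sin φ = 0.336750, cos φ = 0.941594, sin λ = 0.521308, cos λ = -0.853369.
ΔN = −sin φ cos λ·ΔX − sin φ sin λ·ΔY + cos φ·ΔZ = −(0.336750)(-0.853369)(156) − (0.336750)(0.521308)(615) + (0.941594)(474) = 383.18 m.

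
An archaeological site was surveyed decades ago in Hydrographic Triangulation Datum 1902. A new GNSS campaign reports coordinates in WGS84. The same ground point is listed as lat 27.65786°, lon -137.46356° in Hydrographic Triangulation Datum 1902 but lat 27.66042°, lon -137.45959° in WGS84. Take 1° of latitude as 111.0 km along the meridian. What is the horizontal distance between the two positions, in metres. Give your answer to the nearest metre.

483 m

Δφ = 27.66042° − 27.65786° = +0.00256°; Δλ = -137.45959° − -137.46356° = +0.00397°.
ΔN = Δφ × 111000 = 284.2 m; ΔE = Δλ × 111000 × cos(27.65786°) = +0.00397 × 111000 × 0.885735 = 390.3 m.
Distance = √(ΔE² + ΔN²) = √(390.3² + 284.2²) = 482.8 m.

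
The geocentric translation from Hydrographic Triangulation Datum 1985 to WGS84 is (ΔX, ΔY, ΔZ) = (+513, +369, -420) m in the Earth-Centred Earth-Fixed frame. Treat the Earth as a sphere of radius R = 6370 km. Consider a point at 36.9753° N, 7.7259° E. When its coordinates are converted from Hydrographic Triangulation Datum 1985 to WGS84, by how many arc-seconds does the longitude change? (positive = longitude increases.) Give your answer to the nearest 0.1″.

sin φ = 0.601471, cos φ = 0.798895, sin λ = 0.134434, cos λ = 0.990923.
East component: ΔE = −sin λ·ΔX + cos λ·ΔY = −(0.134434)(513) + (0.990923)(369) = 296.69 m.
1° of latitude spans πR/180 = 111177 m; at latitude φ, 1° of longitude spans that × cos φ = 88819.1 m, so Δλ = 296.69 / 88819.1 × 3600 = 12.025″.

Δλ = 12.0″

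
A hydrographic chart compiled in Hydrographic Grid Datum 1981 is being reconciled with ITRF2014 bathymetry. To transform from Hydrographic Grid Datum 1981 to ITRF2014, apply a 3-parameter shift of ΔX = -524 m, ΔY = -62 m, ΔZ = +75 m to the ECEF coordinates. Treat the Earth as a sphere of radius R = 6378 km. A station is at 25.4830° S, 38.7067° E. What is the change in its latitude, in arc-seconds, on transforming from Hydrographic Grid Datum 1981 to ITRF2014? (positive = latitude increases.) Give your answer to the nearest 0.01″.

sin φ = -0.430243, cos φ = 0.902713, sin λ = 0.625334, cos λ = 0.780357.
North component: ΔN = −sin φ cos λ·ΔX − sin φ sin λ·ΔY + cos φ·ΔZ = −(-0.430243)(0.780357)(-524) − (-0.430243)(0.625334)(-62) + (0.902713)(75) = -124.91 m.
1° of latitude spans πR/180 = 111317 m, so Δφ = -124.91 / 111317 × 3600 = -4.039″.

Δφ = -4.04″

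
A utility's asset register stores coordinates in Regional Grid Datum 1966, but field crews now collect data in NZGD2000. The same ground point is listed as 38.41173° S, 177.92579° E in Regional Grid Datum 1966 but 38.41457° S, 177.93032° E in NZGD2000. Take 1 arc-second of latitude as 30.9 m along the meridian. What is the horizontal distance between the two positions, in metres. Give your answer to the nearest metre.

506 m

Δφ = -38.41457° − -38.41173° = -0.00284°; Δλ = 177.93032° − 177.92579° = +0.00453°.
1° of latitude = 3600 × 30.90 = 111240 m.
ΔN = Δφ × 111240 = -315.9 m; ΔE = Δλ × 111240 × cos(-38.41173°) = +0.00453 × 111240 × 0.783566 = 394.9 m.
Distance = √(ΔE² + ΔN²) = √(394.9² + (-315.9)²) = 505.7 m.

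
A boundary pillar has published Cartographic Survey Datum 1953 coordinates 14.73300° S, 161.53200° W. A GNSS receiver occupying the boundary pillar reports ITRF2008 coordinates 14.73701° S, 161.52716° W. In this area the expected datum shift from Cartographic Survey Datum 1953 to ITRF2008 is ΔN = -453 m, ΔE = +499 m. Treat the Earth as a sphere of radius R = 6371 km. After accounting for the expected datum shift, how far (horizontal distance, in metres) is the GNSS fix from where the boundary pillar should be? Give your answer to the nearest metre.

23 m

Observed coordinate differences: Δφ = -0.00401°, Δλ = +0.00484°.
Converting to metres (1° lat = 111195 m, cos φ = 0.967121): observed ΔN = -445.9 m, observed ΔE = 520.5 m.
Subtracting the expected shift leaves a residual of -445.9 − (-453) = 7.1 m north and 520.5 − (499) = 21.5 m east.
Residual distance = √(7.1² + 21.5²) = 22.6 m.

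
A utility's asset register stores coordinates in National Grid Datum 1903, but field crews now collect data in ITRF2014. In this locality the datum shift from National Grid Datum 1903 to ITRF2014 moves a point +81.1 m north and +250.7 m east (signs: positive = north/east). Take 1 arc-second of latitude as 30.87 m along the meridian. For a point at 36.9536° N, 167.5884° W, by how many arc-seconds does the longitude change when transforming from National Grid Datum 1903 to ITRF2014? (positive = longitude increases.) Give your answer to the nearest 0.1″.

Δλ = 10.2″

At latitude 36.9536°, cos φ = 0.799123.
1″ of longitude at this latitude = 30.87 × cos φ = 24.6689 m, so Δλ = 250.7 / 24.6689 = 10.163″.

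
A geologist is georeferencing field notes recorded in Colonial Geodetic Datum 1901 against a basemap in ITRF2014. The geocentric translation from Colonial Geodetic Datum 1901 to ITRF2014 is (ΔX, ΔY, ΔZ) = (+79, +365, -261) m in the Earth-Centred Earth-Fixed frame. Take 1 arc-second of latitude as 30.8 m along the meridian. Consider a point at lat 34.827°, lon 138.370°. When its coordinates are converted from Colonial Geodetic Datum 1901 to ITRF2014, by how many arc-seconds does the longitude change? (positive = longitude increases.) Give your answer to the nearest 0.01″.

Δλ = -12.87″

sin φ = 0.571100, cos φ = 0.820880, sin λ = 0.664318, cos λ = -0.747450.
East component: ΔE = −sin λ·ΔX + cos λ·ΔY = −(0.664318)(79) + (-0.747450)(365) = -325.30 m.
1° of latitude spans 3600 × 30.80 = 110880 m; at latitude φ, 1° of longitude spans that × cos φ = 91019.2 m, so Δλ = -325.30 / 91019.2 × 3600 = -12.866″.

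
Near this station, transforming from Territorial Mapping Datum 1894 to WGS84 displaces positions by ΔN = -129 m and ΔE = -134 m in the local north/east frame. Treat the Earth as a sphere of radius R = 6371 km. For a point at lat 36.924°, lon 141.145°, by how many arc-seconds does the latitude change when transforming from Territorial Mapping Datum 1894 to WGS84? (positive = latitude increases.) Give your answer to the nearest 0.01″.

Δφ = -4.18″

On a sphere of radius R, 1 rad of latitude = R, so Δφ = ΔN / R = -129.0 / 6371000 = -2.0248e-05 rad = -4.176″.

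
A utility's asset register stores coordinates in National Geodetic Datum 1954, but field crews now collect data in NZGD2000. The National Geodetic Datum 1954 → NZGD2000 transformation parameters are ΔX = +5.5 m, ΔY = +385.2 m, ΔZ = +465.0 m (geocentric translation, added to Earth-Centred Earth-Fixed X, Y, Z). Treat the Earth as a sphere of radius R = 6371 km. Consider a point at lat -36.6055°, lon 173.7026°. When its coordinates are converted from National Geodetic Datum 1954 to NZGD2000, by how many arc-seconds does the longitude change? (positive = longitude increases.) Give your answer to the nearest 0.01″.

Δλ = -15.47″

sin φ = -0.596302, cos φ = 0.802760, sin λ = 0.109689, cos λ = -0.993966.
East component: ΔE = −sin λ·ΔX + cos λ·ΔY = −(0.109689)(5.5) + (-0.993966)(385.2) = -383.48 m.
1° of latitude spans πR/180 = 111195 m; at latitude φ, 1° of longitude spans that × cos φ = 89262.9 m, so Δλ = -383.48 / 89262.9 × 3600 = -15.466″.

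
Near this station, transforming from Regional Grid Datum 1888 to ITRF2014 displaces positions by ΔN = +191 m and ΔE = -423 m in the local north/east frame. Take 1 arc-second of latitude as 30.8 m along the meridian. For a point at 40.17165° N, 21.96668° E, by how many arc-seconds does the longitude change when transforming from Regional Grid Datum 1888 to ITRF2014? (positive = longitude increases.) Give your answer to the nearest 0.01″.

At latitude 40.17165°, cos φ = 0.764115.
1″ of longitude at this latitude = 30.80 × cos φ = 23.5348 m, so Δλ = -423.0 / 23.5348 = -17.973″.

Δλ = -17.97″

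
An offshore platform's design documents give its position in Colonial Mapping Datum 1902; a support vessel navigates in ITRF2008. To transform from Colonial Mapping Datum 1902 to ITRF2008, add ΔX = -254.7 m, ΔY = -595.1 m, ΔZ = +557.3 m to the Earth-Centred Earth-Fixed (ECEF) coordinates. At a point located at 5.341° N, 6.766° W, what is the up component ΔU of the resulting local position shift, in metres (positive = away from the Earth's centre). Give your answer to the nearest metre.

At φ = 5.341°, λ = -6.766°: sin φ = 0.093083, cos φ = 0.995658, sin λ = -0.117815, cos λ = 0.993036.
ΔU = cos φ cos λ·ΔX + cos φ sin λ·ΔY + sin φ·ΔZ = (0.995658)(0.993036)(-254.7) + (0.995658)(-0.117815)(-595.1) + (0.093083)(557.3) = -130.15 m.

ΔU = -130 m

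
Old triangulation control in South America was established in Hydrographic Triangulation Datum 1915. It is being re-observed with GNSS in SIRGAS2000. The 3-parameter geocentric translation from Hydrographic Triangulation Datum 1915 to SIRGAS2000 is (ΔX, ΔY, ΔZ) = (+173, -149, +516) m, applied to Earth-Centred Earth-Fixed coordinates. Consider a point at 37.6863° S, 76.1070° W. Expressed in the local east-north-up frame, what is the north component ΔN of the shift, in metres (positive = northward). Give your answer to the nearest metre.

ΔN = 522 m

The local north axis is (−sin φ cos λ, −sin φ sin λ, cos φ), giving ΔN = 25.394 + 88.425 + 408.347 = 522.17 m.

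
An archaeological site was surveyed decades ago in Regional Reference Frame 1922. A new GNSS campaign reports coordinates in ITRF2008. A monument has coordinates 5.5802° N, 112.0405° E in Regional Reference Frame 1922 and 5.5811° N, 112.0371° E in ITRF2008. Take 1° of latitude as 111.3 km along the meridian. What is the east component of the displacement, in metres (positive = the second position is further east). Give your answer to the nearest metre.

Δφ = 5.5811° − 5.5802° = +0.0009°; Δλ = 112.0371° − 112.0405° = -0.0034°.
ΔN = Δφ × 111300 = 100.2 m; ΔE = Δλ × 111300 × cos(5.5802°) = -0.0034 × 111300 × 0.995261 = -376.6 m.

ΔE = -377 m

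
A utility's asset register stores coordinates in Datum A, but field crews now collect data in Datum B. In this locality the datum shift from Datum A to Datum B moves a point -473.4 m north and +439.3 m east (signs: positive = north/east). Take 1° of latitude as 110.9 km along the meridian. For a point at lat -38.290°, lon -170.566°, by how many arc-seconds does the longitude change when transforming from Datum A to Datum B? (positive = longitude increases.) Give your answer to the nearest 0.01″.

Δλ = 18.17″

At latitude -38.290°, cos φ = 0.784885.
1° of longitude at this latitude = 110.9 × cos φ = 87.04 km, so Δλ = 439.3 / 87043.7 = 0.0050469° = 18.169″.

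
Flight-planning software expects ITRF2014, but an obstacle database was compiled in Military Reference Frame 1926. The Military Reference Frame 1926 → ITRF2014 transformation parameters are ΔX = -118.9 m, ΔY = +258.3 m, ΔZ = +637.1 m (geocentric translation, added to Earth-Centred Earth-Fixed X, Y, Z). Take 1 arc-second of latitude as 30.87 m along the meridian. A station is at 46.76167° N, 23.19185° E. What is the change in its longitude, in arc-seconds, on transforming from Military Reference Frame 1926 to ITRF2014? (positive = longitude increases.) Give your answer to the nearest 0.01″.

Δλ = 13.44″

sin φ = 0.728511, cos φ = 0.685035, sin λ = 0.393811, cos λ = 0.919191.
East component: ΔE = −sin λ·ΔX + cos λ·ΔY = −(0.393811)(-118.9) + (0.919191)(258.3) = 284.25 m.
1° of latitude spans 3600 × 30.87 = 111132 m; at latitude φ, 1° of longitude spans that × cos φ = 76129.3 m, so Δλ = 284.25 / 76129.3 × 3600 = 13.442″.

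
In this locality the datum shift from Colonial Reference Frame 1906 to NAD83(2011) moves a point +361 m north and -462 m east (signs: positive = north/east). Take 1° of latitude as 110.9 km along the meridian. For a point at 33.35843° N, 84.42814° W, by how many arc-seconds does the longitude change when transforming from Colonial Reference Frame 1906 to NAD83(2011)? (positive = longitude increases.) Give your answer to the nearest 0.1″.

At latitude 33.35843°, cos φ = 0.835247.
1° of longitude at this latitude = 110.9 × cos φ = 92.63 km, so Δλ = -462.0 / 92628.9 = -0.0049876° = -17.956″.

Δλ = -18.0″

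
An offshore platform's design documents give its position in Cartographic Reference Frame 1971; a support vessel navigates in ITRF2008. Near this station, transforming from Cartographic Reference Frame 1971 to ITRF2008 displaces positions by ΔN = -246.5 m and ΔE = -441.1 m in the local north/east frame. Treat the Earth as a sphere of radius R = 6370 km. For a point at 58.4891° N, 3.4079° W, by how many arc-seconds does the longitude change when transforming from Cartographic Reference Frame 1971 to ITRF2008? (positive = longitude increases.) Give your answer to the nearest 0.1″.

Δλ = -27.3″

At latitude 58.4891°, cos φ = 0.522661.
One radian of longitude at latitude φ spans R cos φ, so Δλ = ΔE / (R cos φ) = -441.1 / (6370000 × 0.522661) = -1.3249e-04 rad = -27.328″.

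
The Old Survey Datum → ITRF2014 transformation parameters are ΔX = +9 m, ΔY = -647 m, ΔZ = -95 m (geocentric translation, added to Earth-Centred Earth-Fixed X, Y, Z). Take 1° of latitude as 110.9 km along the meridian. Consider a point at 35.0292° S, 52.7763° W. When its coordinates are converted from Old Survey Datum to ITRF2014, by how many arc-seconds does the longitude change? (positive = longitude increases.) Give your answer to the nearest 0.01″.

sin φ = -0.573994, cos φ = 0.818860, sin λ = -0.796280, cos λ = 0.604929.
East component: ΔE = −sin λ·ΔX + cos λ·ΔY = −(-0.796280)(9) + (0.604929)(-647) = -384.22 m.
1° of latitude spans 110900 m; at latitude φ, 1° of longitude spans that × cos φ = 90811.5 m, so Δλ = -384.22 / 90811.5 × 3600 = -15.232″.

Δλ = -15.23″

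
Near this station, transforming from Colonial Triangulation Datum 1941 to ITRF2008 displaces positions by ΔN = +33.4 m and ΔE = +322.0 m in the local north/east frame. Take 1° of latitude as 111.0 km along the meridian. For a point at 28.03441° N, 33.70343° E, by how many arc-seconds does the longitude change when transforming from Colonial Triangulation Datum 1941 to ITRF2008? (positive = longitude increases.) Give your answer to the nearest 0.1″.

Δλ = 11.8″

At latitude 28.03441°, cos φ = 0.882665.
1° of longitude at this latitude = 111.0 × cos φ = 97.98 km, so Δλ = 322.0 / 97975.9 = 0.0032865° = 11.831″.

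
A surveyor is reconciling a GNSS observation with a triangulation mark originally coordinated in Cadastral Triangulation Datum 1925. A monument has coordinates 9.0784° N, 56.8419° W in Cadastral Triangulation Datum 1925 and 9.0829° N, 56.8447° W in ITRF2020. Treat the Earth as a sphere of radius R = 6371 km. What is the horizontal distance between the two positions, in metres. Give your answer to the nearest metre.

Δφ = 9.0829° − 9.0784° = +0.0045°; Δλ = -56.8447° − -56.8419° = -0.0028°.
1° along a meridian = πR/180 = 111195 m.
ΔN = Δφ × 111195 = 500.4 m; ΔE = Δλ × 111195 × cos(9.0784°) = -0.0028 × 111195 × 0.987473 = -307.4 m.
Distance = √(ΔE² + ΔN²) = √((-307.4)² + 500.4²) = 587.3 m.

587 m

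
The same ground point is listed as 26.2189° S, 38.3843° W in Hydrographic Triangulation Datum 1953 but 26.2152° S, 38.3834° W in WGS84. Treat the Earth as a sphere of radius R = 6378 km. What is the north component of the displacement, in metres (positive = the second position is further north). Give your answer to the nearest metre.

ΔN = 412 m

Δφ = -26.2152° − -26.2189° = +0.0037°; Δλ = -38.3834° − -38.3843° = +0.0009°.
1° along a meridian = πR/180 = 111317 m.
ΔN = Δφ × 111317 = 411.9 m; ΔE = Δλ × 111317 × cos(-26.2189°) = +0.0009 × 111317 × 0.897113 = 89.9 m.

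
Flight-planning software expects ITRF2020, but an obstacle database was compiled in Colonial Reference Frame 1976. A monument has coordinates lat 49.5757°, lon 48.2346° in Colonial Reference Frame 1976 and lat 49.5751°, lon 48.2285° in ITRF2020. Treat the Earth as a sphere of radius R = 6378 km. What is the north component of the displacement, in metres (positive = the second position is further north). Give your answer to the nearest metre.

Δφ = 49.5751° − 49.5757° = -0.0006°; Δλ = 48.2285° − 48.2346° = -0.0061°.
1° along a meridian = πR/180 = 111317 m.
ΔN = Δφ × 111317 = -66.8 m; ΔE = Δλ × 111317 × cos(49.5757°) = -0.0061 × 111317 × 0.648443 = -440.3 m.

ΔN = -67 m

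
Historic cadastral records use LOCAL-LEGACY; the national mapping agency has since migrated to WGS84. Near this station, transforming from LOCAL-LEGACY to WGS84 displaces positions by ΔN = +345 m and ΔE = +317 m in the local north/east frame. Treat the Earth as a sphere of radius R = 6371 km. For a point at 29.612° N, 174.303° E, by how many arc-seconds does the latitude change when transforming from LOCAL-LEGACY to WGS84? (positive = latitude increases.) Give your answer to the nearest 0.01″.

Δφ = 11.17″

On a sphere of radius R, 1 rad of latitude = R, so Δφ = ΔN / R = 345.0 / 6371000 = 5.4152e-05 rad = 11.170″.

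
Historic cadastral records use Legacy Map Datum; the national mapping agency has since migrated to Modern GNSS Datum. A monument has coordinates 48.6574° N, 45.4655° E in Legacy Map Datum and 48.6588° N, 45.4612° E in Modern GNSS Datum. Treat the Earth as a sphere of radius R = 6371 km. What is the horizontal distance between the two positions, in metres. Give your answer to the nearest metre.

Δφ = 48.6588° − 48.6574° = +0.0014°; Δλ = 45.4612° − 45.4655° = -0.0043°.
1° along a meridian = πR/180 = 111195 m.
ΔN = Δφ × 111195 = 155.7 m; ΔE = Δλ × 111195 × cos(48.6574°) = -0.0043 × 111195 × 0.660560 = -315.8 m.
Distance = √(ΔE² + ΔN²) = √((-315.8)² + 155.7²) = 352.1 m.

352 m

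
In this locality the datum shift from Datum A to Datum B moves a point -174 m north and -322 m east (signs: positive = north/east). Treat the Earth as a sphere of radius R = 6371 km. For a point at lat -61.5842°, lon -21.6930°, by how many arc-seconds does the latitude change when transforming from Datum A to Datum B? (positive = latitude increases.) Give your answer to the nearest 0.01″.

On a sphere of radius R, 1 rad of latitude = R, so Δφ = ΔN / R = -174.0 / 6371000 = -2.7311e-05 rad = -5.633″.

Δφ = -5.63″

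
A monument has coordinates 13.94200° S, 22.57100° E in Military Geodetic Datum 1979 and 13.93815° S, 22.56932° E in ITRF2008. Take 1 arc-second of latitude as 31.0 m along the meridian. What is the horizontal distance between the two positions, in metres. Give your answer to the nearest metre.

Δφ = -13.93815° − -13.94200° = +0.00385°; Δλ = 22.56932° − 22.57100° = -0.00168°.
1° of latitude = 3600 × 31.00 = 111600 m.
ΔN = Δφ × 111600 = 429.7 m; ΔE = Δλ × 111600 × cos(-13.94200°) = -0.00168 × 111600 × 0.970540 = -182.0 m.
Distance = √(ΔE² + ΔN²) = √((-182.0)² + 429.7²) = 466.6 m.

467 m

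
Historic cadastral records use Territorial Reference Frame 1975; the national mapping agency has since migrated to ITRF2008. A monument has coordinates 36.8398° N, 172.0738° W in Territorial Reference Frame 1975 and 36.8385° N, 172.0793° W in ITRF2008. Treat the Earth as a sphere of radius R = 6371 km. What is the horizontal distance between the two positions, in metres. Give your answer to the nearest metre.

510 m

Δφ = 36.8385° − 36.8398° = -0.0013°; Δλ = -172.0793° − -172.0738° = -0.0055°.
1° along a meridian = πR/180 = 111195 m.
ΔN = Δφ × 111195 = -144.6 m; ΔE = Δλ × 111195 × cos(36.8398°) = -0.0055 × 111195 × 0.800315 = -489.5 m.
Distance = √(ΔE² + ΔN²) = √((-489.5)² + (-144.6)²) = 510.4 m.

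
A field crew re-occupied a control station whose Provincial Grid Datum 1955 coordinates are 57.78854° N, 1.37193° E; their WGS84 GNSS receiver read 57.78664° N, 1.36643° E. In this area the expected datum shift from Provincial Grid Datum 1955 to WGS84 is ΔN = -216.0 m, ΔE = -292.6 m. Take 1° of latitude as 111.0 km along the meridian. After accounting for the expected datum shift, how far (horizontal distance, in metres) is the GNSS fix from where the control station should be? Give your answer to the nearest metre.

Observed coordinate differences: Δφ = -0.00190°, Δλ = -0.00550°.
Converting to metres (1° lat = 111000 m, cos φ = 0.533046): observed ΔN = -210.9 m, observed ΔE = -325.4 m.
Subtracting the expected shift leaves a residual of -210.9 − (-216.0) = 5.1 m north and -325.4 − (-292.6) = -32.8 m east.
Residual distance = √(5.1² + (-32.8)²) = 33.2 m.

33 m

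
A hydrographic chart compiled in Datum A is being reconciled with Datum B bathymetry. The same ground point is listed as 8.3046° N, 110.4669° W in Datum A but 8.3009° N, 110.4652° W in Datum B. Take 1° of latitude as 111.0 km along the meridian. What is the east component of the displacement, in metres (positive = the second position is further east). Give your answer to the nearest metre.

Δφ = 8.3009° − 8.3046° = -0.0037°; Δλ = -110.4652° − -110.4669° = +0.0017°.
ΔN = Δφ × 111000 = -410.7 m; ΔE = Δλ × 111000 × cos(8.3046°) = +0.0017 × 111000 × 0.989514 = 186.7 m.

ΔE = 187 m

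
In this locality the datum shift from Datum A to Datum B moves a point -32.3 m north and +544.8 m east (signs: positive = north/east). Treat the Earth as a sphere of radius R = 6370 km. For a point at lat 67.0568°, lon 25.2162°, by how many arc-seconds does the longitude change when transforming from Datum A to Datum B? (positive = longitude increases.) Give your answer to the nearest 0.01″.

At latitude 67.0568°, cos φ = 0.389818.
One radian of longitude at latitude φ spans R cos φ, so Δλ = ΔE / (R cos φ) = 544.8 / (6370000 × 0.389818) = 2.1940e-04 rad = 45.254″.

Δλ = 45.25″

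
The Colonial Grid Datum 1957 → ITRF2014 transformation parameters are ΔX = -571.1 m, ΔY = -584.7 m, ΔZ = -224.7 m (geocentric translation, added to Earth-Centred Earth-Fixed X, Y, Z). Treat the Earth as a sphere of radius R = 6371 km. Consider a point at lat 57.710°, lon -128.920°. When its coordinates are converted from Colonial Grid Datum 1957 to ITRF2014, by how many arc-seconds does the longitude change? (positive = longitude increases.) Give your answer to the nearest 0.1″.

sin φ = 0.845355, cos φ = 0.534205, sin λ = -0.778024, cos λ = -0.628235.
East component: ΔE = −sin λ·ΔX + cos λ·ΔY = −(-0.778024)(-571.1) + (-0.628235)(-584.7) = -77.00 m.
1° of latitude spans πR/180 = 111195 m; at latitude φ, 1° of longitude spans that × cos φ = 59400.9 m, so Δλ = -77.00 / 59400.9 × 3600 = -4.667″.

Δλ = -4.7″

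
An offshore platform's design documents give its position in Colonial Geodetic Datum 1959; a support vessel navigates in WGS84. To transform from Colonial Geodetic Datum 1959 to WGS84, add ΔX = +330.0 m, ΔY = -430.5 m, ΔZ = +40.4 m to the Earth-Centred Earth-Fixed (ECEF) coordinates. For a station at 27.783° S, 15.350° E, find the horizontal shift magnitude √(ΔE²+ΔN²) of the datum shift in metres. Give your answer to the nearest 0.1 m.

519.3 m

The local east axis at (φ, λ) is (−sin λ, cos λ, 0), so ΔE = −sin(15.350°)·330.0 + cos(15.350°)·(-430.5) = -502.50 m.
The local north axis is (−sin φ cos λ, −sin φ sin λ, cos φ), giving ΔN = 148.334 − 53.119 + 35.743 = 130.96 m.
Horizontal magnitude = √(ΔE² + ΔN²) = √((-502.50)² + 130.96²) = 519.28 m.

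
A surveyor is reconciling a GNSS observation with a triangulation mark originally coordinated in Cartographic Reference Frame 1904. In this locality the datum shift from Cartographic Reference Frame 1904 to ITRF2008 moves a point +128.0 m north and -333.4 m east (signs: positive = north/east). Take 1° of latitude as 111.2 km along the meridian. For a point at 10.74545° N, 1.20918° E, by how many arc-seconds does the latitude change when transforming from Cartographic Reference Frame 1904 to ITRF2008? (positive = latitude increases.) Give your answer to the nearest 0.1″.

1° of latitude = 111.2 km, so Δφ = 128.0 / 111200 = 0.0011511° = 4.144″.

Δφ = 4.1″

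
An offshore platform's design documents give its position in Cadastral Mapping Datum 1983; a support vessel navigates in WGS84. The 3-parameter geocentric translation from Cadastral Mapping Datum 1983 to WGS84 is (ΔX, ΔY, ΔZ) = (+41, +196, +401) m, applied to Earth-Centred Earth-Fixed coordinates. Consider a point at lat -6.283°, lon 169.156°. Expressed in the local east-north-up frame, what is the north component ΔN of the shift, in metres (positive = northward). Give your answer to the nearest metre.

At φ = -6.283°, λ = 169.156°: sin φ = -0.109439, cos φ = 0.993993, sin λ = 0.188136, cos λ = -0.982143.
ΔN = −sin φ cos λ·ΔX − sin φ sin λ·ΔY + cos φ·ΔZ = −(-0.109439)(-0.982143)(41) − (-0.109439)(0.188136)(196) + (0.993993)(401) = 398.22 m.

ΔN = 398 m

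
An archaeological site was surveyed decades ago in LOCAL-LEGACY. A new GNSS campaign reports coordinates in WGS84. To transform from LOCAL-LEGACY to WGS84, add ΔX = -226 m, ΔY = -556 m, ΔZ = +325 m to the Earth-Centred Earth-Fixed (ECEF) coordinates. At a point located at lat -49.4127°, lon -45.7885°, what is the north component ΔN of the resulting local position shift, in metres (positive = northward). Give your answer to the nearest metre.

ΔN = 394 m

At φ = -49.4127°, λ = -45.7885°: sin φ = -0.759416, cos φ = 0.650606, sin λ = -0.716771, cos λ = 0.697309.
ΔN = −sin φ cos λ·ΔX − sin φ sin λ·ΔY + cos φ·ΔZ = −(-0.759416)(0.697309)(-226) − (-0.759416)(-0.716771)(-556) + (0.650606)(325) = 394.41 m.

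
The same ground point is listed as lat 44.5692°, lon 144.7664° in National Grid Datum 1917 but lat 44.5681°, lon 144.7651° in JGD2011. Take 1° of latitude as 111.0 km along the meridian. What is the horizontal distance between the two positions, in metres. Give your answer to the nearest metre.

160 m

Δφ = 44.5681° − 44.5692° = -0.0011°; Δλ = 144.7651° − 144.7664° = -0.0013°.
ΔN = Δφ × 111000 = -122.1 m; ΔE = Δλ × 111000 × cos(44.5692°) = -0.0013 × 111000 × 0.712403 = -102.8 m.
Distance = √(ΔE² + ΔN²) = √((-102.8)² + (-122.1)²) = 159.6 m.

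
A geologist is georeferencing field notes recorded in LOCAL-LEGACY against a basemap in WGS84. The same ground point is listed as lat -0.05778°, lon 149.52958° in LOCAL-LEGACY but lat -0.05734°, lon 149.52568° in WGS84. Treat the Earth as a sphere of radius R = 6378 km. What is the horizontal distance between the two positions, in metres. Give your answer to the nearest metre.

437 m

Δφ = -0.05734° − -0.05778° = +0.00044°; Δλ = 149.52568° − 149.52958° = -0.00390°.
1° along a meridian = πR/180 = 111317 m.
ΔN = Δφ × 111317 = 49.0 m; ΔE = Δλ × 111317 × cos(-0.05778°) = -0.00390 × 111317 × 0.999999 = -434.1 m.
Distance = √(ΔE² + ΔN²) = √((-434.1)² + 49.0²) = 436.9 m.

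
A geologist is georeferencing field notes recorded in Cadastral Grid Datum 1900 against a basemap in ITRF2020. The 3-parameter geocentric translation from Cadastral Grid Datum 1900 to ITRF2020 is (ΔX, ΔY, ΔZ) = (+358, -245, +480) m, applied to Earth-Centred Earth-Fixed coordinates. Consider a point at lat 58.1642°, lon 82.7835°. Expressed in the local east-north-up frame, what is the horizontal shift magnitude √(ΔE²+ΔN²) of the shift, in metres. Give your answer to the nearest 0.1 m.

The local east axis at (φ, λ) is (−sin λ, cos λ, 0), so ΔE = −sin(82.7835°)·358 + cos(82.7835°)·(-245) = -385.94 m.
The local north axis is (−sin φ cos λ, −sin φ sin λ, cos φ), giving ΔN = -38.206 + 206.494 + 253.194 = 421.48 m.
Horizontal magnitude = √(ΔE² + ΔN²) = √((-385.94)² + 421.48²) = 571.49 m.

571.5 m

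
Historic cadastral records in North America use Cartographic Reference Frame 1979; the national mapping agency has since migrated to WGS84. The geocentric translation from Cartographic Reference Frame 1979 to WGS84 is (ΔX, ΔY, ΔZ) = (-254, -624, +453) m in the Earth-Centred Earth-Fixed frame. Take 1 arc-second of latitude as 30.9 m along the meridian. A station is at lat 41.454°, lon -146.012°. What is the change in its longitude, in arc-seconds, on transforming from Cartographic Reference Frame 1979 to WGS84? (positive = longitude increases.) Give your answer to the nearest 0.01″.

sin φ = 0.662019, cos φ = 0.749487, sin λ = -0.559019, cos λ = -0.829155.
East component: ΔE = −sin λ·ΔX + cos λ·ΔY = −(-0.559019)(-254) + (-0.829155)(-624) = 375.40 m.
1° of latitude spans 3600 × 30.90 = 111240 m; at latitude φ, 1° of longitude spans that × cos φ = 83373.0 m, so Δλ = 375.40 / 83373.0 × 3600 = 16.210″.

Δλ = 16.21″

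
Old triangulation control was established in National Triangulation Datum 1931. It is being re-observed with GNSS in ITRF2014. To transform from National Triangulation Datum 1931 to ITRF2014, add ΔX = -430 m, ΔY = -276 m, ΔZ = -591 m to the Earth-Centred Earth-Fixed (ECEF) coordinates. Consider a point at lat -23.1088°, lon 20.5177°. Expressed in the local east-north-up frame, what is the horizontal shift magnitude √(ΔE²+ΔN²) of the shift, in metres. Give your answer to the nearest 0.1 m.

The local east axis at (φ, λ) is (−sin λ, cos λ, 0), so ΔE = −sin(20.5177°)·(-430) + cos(20.5177°)·(-276) = -107.78 m.
The local north axis is (−sin φ cos λ, −sin φ sin λ, cos φ), giving ΔN = -158.060 − 37.967 − 543.579 = -739.61 m.
Horizontal magnitude = √(ΔE² + ΔN²) = √((-107.78)² + (-739.61)²) = 747.42 m.

747.4 m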